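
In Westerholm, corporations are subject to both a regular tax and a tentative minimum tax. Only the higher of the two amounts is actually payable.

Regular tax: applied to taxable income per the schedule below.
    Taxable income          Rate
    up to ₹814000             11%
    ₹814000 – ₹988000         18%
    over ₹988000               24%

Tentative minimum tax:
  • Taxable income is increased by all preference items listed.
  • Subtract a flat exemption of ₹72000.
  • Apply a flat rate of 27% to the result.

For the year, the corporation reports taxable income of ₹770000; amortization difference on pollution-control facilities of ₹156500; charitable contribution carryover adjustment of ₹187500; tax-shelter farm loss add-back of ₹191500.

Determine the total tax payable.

Tentative minimum tax:
  Adjusted income: ₹770000 + ₹156500 + ₹187500 + ₹191500 = ₹1305500
  Less exemption ₹72000 → base ₹1233500
  ₹1233500 × 27% = ₹333045

Regular tax:
  ₹770000 × 11% = ₹84700

₹333045 > ₹84700, so the tentative minimum tax is the binding amount.

₹333045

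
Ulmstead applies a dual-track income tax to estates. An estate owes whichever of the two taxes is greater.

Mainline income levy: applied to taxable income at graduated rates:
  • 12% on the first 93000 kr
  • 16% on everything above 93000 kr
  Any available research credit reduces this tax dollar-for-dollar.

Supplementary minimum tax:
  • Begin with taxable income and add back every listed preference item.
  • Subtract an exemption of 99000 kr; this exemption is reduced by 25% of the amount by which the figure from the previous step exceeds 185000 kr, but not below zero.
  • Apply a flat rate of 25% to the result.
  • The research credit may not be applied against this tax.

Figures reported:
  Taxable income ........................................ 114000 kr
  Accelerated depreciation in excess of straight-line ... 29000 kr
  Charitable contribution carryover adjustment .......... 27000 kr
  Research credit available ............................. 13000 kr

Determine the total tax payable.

Supplementary minimum tax:
  Adjusted income: 114000 kr + 29000 kr + 27000 kr = 170000 kr
  Exemption: 170000 kr ≤ 185000 kr, so full 99000 kr applies
  Base: 170000 kr − 99000 kr = 71000 kr
  71000 kr × 25% = 17750 kr

Mainline income levy:
  93000 kr × 12% = 11160 kr
  21000 kr × 16% = 3360 kr
  → 14520 kr
  Less research credit 13000 kr → 1520 kr

17750 kr > 1520 kr, so the supplementary minimum tax is the binding amount.

17750 kr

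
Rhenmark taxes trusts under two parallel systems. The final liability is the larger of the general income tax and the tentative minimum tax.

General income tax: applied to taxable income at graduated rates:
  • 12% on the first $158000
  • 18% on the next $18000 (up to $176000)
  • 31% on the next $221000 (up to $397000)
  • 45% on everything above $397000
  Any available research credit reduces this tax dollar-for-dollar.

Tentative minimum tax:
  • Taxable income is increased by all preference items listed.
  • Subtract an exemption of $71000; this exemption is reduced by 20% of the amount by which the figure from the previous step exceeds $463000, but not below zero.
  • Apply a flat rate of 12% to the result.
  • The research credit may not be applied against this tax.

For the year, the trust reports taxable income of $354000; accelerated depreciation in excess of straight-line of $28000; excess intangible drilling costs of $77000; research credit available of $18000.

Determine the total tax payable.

General income tax:
  $158000 × 12% = $18960
  $18000 × 18% = $3240
  $178000 × 31% = $55180
  → $77380
  Less research credit $18000 → $59380

Tentative minimum tax:
  Adjusted income: $354000 + $28000 + $77000 = $459000
  Exemption: $459000 ≤ $463000, so full $71000 applies
  Base: $459000 − $71000 = $388000
  $388000 × 12% = $46560

$59380 > $46560, so the general income tax governs.

$59380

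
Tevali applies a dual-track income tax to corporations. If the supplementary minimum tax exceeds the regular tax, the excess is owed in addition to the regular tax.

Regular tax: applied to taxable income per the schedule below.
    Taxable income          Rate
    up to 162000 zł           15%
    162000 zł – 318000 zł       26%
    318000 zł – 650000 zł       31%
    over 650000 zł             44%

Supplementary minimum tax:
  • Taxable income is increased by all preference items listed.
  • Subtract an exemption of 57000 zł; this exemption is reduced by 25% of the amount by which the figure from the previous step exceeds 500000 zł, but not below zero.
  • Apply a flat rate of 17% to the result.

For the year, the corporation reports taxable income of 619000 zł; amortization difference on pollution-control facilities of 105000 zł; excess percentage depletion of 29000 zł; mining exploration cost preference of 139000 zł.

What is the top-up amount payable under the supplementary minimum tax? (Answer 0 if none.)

Supplementary minimum tax:
  Adjusted income: 619000 zł + 105000 zł + 29000 zł + 139000 zł = 892000 zł
  Exemption: 25% × (892000 zł − 500000 zł) = 98000 zł ≥ 57000 zł, so the exemption is fully phased out
  Base: 892000 zł − 0 zł = 892000 zł
  892000 zł × 17% = 151640 zł

Regular tax:
  162000 zł × 15% = 24300 zł
  156000 zł × 26% = 40560 zł
  301000 zł × 31% = 93310 zł
  → 158170 zł

151640 zł ≤ 158170 zł, so no add-on is due.

0 zł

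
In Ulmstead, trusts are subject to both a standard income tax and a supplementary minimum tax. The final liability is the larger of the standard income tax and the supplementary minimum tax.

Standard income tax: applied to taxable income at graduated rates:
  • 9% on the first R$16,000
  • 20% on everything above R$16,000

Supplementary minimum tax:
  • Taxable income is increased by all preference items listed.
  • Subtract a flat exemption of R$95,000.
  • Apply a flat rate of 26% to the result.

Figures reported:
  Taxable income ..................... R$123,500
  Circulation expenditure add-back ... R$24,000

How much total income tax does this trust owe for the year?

Standard income tax:
  R$16,000 × 9% = R$1,440
  R$107,500 × 20% = R$21,500
  → R$22,940

Supplementary minimum tax:
  Adjusted income: R$123,500 + R$24,000 = R$147,500
  Less exemption R$95,000 → base R$52,500
  R$52,500 × 26% = R$13,650

R$22,940 > R$13,650, so the standard income tax governs.

R$22,940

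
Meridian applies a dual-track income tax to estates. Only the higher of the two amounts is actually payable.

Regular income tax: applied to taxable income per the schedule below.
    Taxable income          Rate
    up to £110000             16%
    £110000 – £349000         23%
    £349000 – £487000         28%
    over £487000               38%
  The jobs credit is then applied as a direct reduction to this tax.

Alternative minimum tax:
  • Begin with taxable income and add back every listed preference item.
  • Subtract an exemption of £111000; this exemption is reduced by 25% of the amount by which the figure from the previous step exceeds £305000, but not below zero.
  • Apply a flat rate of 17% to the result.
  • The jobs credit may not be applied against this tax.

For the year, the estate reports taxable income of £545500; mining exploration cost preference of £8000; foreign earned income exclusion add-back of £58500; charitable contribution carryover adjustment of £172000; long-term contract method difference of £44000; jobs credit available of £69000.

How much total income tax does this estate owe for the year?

£140760

Regular income tax:
  £110000 × 16% = £17600
  £239000 × 23% = £54970
  £138000 × 28% = £38640
  £58500 × 38% = £22230
  → £133440
  Less jobs credit £69000 → £64440

Alternative minimum tax:
  Adjusted income: £545500 + £8000 + £58500 + £172000 + £44000 = £828000
  Exemption: 25% × (£828000 − £305000) = £130750 ≥ £111000, so the exemption is fully phased out
  Base: £828000 − £0 = £828000
  £828000 × 17% = £140760

£140760 > £64440, so the alternative minimum tax is the binding amount.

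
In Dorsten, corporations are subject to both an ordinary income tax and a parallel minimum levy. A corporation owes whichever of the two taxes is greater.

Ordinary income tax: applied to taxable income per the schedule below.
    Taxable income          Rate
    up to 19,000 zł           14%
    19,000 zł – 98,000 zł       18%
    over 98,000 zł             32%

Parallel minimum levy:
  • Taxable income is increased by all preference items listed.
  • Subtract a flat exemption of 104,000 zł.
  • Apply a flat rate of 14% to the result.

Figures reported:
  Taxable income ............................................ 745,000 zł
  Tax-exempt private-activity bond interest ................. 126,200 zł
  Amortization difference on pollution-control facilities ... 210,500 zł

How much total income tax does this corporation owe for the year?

Parallel minimum levy:
  Adjusted income: 745,000 zł + 126,200 zł + 210,500 zł = 1,081,700 zł
  Less exemption 104,000 zł → base 977,700 zł
  977,700 zł × 14% = 136,878 zł

Ordinary income tax:
  19,000 zł × 14% = 2,660 zł
  79,000 zł × 18% = 14,220 zł
  647,000 zł × 32% = 207,040 zł
  → 223,920 zł

223,920 zł > 136,878 zł, so the ordinary income tax governs.

223,920 zł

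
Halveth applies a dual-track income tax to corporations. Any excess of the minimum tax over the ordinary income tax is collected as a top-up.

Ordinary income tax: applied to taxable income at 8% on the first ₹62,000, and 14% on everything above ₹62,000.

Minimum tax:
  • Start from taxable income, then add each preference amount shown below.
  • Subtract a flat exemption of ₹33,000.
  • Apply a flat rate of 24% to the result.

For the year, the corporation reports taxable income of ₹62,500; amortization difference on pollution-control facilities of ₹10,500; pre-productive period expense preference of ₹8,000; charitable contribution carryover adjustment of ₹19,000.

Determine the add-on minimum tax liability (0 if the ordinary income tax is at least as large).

Ordinary income tax:
  ₹62,000 × 8% = ₹4,960
  ₹500 × 14% = ₹70
  → ₹5,030

Minimum tax:
  Adjusted income: ₹62,500 + ₹10,500 + ₹8,000 + ₹19,000 = ₹100,000
  Less exemption ₹33,000 → base ₹67,000
  ₹67,000 × 24% = ₹16,080

Excess of minimum tax over ordinary income tax: ₹16,080 − ₹5,030 = ₹11,050.

₹11,050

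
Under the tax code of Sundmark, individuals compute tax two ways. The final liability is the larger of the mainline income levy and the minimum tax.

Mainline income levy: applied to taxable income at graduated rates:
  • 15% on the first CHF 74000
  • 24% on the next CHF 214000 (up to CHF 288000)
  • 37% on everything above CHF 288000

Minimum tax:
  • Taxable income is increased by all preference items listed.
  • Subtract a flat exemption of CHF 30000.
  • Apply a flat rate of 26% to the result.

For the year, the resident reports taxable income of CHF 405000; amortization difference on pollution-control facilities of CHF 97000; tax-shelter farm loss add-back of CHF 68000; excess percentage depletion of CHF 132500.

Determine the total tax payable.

CHF 174850

Mainline income levy:
  CHF 74000 × 15% = CHF 11100
  CHF 214000 × 24% = CHF 51360
  CHF 117000 × 37% = CHF 43290
  → CHF 105750

Minimum tax:
  Adjusted income: CHF 405000 + CHF 97000 + CHF 68000 + CHF 132500 = CHF 702500
  Less exemption CHF 30000 → base CHF 672500
  CHF 672500 × 26% = CHF 174850

CHF 174850 > CHF 105750, so the minimum tax is the binding amount.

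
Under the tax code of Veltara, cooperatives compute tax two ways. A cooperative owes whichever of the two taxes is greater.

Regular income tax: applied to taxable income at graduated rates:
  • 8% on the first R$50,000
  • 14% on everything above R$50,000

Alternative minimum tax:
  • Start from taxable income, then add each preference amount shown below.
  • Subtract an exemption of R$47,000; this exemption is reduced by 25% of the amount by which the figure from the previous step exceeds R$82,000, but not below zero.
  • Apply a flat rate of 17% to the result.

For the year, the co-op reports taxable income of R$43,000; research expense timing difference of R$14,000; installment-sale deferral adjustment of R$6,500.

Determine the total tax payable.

R$3,440

Alternative minimum tax:
  Adjusted income: R$43,000 + R$14,000 + R$6,500 = R$63,500
  Exemption: R$63,500 ≤ R$82,000, so full R$47,000 applies
  Base: R$63,500 − R$47,000 = R$16,500
  R$16,500 × 17% = R$2,805

Regular income tax:
  R$43,000 × 8% = R$3,440

R$3,440 > R$2,805, so the regular income tax governs.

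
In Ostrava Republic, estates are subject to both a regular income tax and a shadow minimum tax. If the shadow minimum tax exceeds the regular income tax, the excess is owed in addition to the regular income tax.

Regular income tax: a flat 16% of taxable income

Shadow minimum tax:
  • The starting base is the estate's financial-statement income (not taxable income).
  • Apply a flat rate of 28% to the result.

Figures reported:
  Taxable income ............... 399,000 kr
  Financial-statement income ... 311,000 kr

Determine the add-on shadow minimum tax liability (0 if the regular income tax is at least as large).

Shadow minimum tax:
  Base (financial-statement income): 311,000 kr
  311,000 kr × 28% = 87,080 kr

Regular income tax:
  399,000 kr × 16% = 63,840 kr

Excess of shadow minimum tax over regular income tax: 87,080 kr − 63,840 kr = 23,240 kr.

23,240 kr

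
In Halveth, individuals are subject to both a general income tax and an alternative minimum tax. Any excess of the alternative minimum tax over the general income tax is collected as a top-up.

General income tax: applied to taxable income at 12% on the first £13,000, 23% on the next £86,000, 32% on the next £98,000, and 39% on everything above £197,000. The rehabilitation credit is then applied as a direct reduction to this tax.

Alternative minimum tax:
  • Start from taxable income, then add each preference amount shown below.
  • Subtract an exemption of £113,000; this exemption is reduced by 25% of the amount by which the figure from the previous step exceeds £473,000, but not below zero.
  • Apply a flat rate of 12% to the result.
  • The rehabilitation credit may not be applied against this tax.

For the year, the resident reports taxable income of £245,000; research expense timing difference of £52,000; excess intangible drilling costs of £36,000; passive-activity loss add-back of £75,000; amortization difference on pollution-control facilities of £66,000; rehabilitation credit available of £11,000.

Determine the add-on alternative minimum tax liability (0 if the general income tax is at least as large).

£0

Alternative minimum tax:
  Adjusted income: £245,000 + £52,000 + £36,000 + £75,000 + £66,000 = £474,000
  Exemption: £113,000 − 25% × (£474,000 − £473,000) = £113,000 − £250 = £112,750
  Base: £474,000 − £112,750 = £361,250
  £361,250 × 12% = £43,350

General income tax:
  £13,000 × 12% = £1,560
  £86,000 × 23% = £19,780
  £98,000 × 32% = £31,360
  £48,000 × 39% = £18,720
  → £71,420
  Less rehabilitation credit £11,000 → £60,420

£43,350 ≤ £60,420, so no add-on is due.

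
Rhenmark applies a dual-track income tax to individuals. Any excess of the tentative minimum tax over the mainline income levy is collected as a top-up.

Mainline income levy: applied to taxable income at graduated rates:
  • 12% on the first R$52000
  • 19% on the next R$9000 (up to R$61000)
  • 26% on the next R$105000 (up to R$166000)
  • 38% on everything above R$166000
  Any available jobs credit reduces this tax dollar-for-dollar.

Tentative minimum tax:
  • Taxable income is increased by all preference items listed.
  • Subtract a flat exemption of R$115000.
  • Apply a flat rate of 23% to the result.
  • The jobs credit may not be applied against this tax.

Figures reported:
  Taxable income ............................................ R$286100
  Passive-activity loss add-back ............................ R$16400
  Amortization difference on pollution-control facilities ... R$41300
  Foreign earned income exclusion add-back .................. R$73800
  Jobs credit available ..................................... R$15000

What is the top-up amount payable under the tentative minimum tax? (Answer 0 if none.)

R$3710

Mainline income levy:
  R$52000 × 12% = R$6240
  R$9000 × 19% = R$1710
  R$105000 × 26% = R$27300
  R$120100 × 38% = R$45638
  → R$80888
  Less jobs credit R$15000 → R$65888

Tentative minimum tax:
  Adjusted income: R$286100 + R$16400 + R$41300 + R$73800 = R$417600
  Less exemption R$115000 → base R$302600
  R$302600 × 23% = R$69598

Excess of tentative minimum tax over mainline income levy: R$69598 − R$65888 = R$3710.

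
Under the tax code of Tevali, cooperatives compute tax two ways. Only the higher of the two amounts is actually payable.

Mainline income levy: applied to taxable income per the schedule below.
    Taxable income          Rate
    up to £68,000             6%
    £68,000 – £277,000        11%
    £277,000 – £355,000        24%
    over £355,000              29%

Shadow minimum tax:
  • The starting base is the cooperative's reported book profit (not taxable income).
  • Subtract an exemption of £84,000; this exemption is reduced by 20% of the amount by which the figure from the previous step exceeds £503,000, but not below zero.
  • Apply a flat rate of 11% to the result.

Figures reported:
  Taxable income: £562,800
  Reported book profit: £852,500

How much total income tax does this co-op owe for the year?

Shadow minimum tax:
  Base (reported book profit): £852,500
  Exemption: £84,000 − 20% × (£852,500 − £503,000) = £84,000 − £69,900 = £14,100
  Base: £852,500 − £14,100 = £838,400
  £838,400 × 11% = £92,224

Mainline income levy:
  £68,000 × 6% = £4,080
  £209,000 × 11% = £22,990
  £78,000 × 24% = £18,720
  £207,800 × 29% = £60,262
  → £106,052

£106,052 > £92,224, so the mainline income levy governs.

£106,052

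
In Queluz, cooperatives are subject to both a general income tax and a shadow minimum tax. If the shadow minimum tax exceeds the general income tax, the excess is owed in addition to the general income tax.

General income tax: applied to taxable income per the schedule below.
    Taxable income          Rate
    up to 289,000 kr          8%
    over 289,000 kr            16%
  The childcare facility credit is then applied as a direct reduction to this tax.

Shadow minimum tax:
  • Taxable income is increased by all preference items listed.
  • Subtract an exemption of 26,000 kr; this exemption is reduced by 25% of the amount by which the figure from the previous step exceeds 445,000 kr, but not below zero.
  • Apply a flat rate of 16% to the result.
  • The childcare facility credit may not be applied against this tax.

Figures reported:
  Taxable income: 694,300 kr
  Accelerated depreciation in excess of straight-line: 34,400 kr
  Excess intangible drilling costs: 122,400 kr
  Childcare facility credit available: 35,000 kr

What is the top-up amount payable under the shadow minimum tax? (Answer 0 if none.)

83,208 kr

Shadow minimum tax:
  Adjusted income: 694,300 kr + 34,400 kr + 122,400 kr = 851,100 kr
  Exemption: 25% × (851,100 kr − 445,000 kr) = 101,525 kr ≥ 26,000 kr, so the exemption is fully phased out
  Base: 851,100 kr − 0 kr = 851,100 kr
  851,100 kr × 16% = 136,176 kr

General income tax:
  289,000 kr × 8% = 23,120 kr
  405,300 kr × 16% = 64,848 kr
  → 87,968 kr
  Less childcare facility credit 35,000 kr → 52,968 kr

Excess of shadow minimum tax over general income tax: 136,176 kr − 52,968 kr = 83,208 kr.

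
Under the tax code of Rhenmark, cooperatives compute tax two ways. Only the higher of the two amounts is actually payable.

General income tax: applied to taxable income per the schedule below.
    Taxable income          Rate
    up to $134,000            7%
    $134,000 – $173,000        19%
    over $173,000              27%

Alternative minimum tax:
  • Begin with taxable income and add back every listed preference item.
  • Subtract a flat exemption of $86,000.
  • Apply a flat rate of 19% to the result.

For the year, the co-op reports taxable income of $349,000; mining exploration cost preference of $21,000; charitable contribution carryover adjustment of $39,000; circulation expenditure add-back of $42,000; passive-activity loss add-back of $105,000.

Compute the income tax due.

General income tax:
  $134,000 × 7% = $9,380
  $39,000 × 19% = $7,410
  $176,000 × 27% = $47,520
  → $64,310

Alternative minimum tax:
  Adjusted income: $349,000 + $21,000 + $39,000 + $42,000 + $105,000 = $556,000
  Less exemption $86,000 → base $470,000
  $470,000 × 19% = $89,300

$89,300 > $64,310, so the alternative minimum tax is the binding amount.

$89,300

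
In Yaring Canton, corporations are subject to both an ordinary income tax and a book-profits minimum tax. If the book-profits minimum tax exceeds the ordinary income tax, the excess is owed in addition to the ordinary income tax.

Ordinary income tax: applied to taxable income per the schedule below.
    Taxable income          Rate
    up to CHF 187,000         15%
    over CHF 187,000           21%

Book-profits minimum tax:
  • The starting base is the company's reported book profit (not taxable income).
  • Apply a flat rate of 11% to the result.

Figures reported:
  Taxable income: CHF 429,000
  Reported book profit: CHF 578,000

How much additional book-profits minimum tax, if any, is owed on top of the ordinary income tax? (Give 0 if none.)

Ordinary income tax:
  CHF 187,000 × 15% = CHF 28,050
  CHF 242,000 × 21% = CHF 50,820
  → CHF 78,870

Book-profits minimum tax:
  Base (reported book profit): CHF 578,000
  CHF 578,000 × 11% = CHF 63,580

CHF 63,580 ≤ CHF 78,870, so no add-on is due.

CHF 0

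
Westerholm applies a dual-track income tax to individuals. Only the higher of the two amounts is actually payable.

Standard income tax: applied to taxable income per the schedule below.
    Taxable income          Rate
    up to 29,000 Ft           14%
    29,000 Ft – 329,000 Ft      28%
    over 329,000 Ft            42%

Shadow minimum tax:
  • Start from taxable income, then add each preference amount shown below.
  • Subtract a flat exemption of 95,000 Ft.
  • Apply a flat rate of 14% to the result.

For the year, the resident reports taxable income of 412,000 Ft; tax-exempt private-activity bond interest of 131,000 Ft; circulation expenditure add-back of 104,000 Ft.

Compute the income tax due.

122,920 Ft

Standard income tax:
  29,000 Ft × 14% = 4,060 Ft
  300,000 Ft × 28% = 84,000 Ft
  83,000 Ft × 42% = 34,860 Ft
  → 122,920 Ft

Shadow minimum tax:
  Adjusted income: 412,000 Ft + 131,000 Ft + 104,000 Ft = 647,000 Ft
  Less exemption 95,000 Ft → base 552,000 Ft
  552,000 Ft × 14% = 77,280 Ft

122,920 Ft > 77,280 Ft, so the standard income tax governs.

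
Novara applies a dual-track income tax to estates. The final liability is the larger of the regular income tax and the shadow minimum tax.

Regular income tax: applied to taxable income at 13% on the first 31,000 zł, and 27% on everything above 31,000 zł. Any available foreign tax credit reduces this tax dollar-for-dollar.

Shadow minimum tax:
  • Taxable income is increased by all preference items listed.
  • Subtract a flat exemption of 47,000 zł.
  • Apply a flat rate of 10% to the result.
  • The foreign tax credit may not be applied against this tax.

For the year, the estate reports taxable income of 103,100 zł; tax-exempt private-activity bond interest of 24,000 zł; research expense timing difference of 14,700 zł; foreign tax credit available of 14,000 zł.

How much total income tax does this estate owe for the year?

9,497 zł

Regular income tax:
  31,000 zł × 13% = 4,030 zł
  72,100 zł × 27% = 19,467 zł
  → 23,497 zł
  Less foreign tax credit 14,000 zł → 9,497 zł

Shadow minimum tax:
  Adjusted income: 103,100 zł + 24,000 zł + 14,700 zł = 141,800 zł
  Less exemption 47,000 zł → base 94,800 zł
  94,800 zł × 10% = 9,480 zł

9,497 zł > 9,480 zł, so the regular income tax governs.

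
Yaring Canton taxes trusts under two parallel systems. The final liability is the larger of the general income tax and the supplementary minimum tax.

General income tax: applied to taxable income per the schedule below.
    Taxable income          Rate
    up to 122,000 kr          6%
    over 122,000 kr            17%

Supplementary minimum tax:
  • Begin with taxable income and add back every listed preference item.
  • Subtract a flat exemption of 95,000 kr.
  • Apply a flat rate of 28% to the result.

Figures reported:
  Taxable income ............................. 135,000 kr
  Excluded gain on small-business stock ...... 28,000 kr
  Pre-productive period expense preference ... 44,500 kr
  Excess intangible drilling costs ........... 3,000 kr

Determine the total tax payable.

32,340 kr

General income tax:
  122,000 kr × 6% = 7,320 kr
  13,000 kr × 17% = 2,210 kr
  → 9,530 kr

Supplementary minimum tax:
  Adjusted income: 135,000 kr + 28,000 kr + 44,500 kr + 3,000 kr = 210,500 kr
  Less exemption 95,000 kr → base 115,500 kr
  115,500 kr × 28% = 32,340 kr

32,340 kr > 9,530 kr, so the supplementary minimum tax is the binding amount.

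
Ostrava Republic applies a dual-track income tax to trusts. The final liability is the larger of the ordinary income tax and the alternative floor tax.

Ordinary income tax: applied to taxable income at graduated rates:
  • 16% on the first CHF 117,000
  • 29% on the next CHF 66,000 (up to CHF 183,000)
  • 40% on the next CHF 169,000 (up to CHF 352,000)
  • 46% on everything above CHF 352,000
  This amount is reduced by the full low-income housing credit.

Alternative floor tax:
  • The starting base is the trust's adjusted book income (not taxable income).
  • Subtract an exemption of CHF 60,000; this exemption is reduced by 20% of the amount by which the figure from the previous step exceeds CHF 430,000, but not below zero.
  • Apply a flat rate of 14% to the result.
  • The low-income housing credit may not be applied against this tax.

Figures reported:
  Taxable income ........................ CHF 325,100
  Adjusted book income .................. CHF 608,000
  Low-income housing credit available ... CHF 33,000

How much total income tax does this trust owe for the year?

Alternative floor tax:
  Base (adjusted book income): CHF 608,000
  Exemption: CHF 60,000 − 20% × (CHF 608,000 − CHF 430,000) = CHF 60,000 − CHF 35,600 = CHF 24,400
  Base: CHF 608,000 − CHF 24,400 = CHF 583,600
  CHF 583,600 × 14% = CHF 81,704

Ordinary income tax:
  CHF 117,000 × 16% = CHF 18,720
  CHF 66,000 × 29% = CHF 19,140
  CHF 142,100 × 40% = CHF 56,840
  → CHF 94,700
  Less low-income housing credit CHF 33,000 → CHF 61,700

CHF 81,704 > CHF 61,700, so the alternative floor tax is the binding amount.

CHF 81,704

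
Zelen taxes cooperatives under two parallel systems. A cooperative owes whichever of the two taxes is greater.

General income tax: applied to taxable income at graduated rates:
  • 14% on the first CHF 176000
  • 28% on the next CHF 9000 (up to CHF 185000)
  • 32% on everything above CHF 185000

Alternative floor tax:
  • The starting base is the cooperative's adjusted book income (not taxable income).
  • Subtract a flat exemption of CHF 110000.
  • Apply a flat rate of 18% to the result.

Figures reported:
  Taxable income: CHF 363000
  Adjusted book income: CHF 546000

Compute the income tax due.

General income tax:
  CHF 176000 × 14% = CHF 24640
  CHF 9000 × 28% = CHF 2520
  CHF 178000 × 32% = CHF 56960
  → CHF 84120

Alternative floor tax:
  Base (adjusted book income): CHF 546000
  Less exemption CHF 110000 → base CHF 436000
  CHF 436000 × 18% = CHF 78480

CHF 84120 > CHF 78480, so the general income tax governs.

CHF 84120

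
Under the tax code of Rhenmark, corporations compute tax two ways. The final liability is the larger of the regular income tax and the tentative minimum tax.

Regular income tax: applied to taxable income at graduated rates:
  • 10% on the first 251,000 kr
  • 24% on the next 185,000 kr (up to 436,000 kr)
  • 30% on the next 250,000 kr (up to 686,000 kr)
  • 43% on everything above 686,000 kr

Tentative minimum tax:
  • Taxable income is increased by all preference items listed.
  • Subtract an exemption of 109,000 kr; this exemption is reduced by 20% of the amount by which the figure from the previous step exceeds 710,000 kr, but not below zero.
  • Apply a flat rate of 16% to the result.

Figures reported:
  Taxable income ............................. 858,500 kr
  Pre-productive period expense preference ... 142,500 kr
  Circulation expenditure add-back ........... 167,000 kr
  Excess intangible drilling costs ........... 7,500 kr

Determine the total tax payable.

Regular income tax:
  251,000 kr × 10% = 25,100 kr
  185,000 kr × 24% = 44,400 kr
  250,000 kr × 30% = 75,000 kr
  172,500 kr × 43% = 74,175 kr
  → 218,675 kr

Tentative minimum tax:
  Adjusted income: 858,500 kr + 142,500 kr + 167,000 kr + 7,500 kr = 1,175,500 kr
  Exemption: 109,000 kr − 20% × (1,175,500 kr − 710,000 kr) = 109,000 kr − 93,100 kr = 15,900 kr
  Base: 1,175,500 kr − 15,900 kr = 1,159,600 kr
  1,159,600 kr × 16% = 185,536 kr

218,675 kr > 185,536 kr, so the regular income tax governs.

218,675 kr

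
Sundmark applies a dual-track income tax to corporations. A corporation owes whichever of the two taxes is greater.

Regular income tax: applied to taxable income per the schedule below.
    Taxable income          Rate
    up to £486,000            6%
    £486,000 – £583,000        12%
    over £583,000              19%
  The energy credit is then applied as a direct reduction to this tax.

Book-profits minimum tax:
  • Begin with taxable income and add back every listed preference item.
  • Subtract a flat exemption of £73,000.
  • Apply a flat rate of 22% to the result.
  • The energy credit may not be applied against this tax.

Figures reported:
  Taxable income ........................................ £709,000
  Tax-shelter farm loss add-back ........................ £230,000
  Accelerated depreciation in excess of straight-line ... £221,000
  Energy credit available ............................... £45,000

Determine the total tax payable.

Book-profits minimum tax:
  Adjusted income: £709,000 + £230,000 + £221,000 = £1,160,000
  Less exemption £73,000 → base £1,087,000
  £1,087,000 × 22% = £239,140

Regular income tax:
  £486,000 × 6% = £29,160
  £97,000 × 12% = £11,640
  £126,000 × 19% = £23,940
  → £64,740
  Less energy credit £45,000 → £19,740

£239,140 > £19,740, so the book-profits minimum tax is the binding amount.

£239,140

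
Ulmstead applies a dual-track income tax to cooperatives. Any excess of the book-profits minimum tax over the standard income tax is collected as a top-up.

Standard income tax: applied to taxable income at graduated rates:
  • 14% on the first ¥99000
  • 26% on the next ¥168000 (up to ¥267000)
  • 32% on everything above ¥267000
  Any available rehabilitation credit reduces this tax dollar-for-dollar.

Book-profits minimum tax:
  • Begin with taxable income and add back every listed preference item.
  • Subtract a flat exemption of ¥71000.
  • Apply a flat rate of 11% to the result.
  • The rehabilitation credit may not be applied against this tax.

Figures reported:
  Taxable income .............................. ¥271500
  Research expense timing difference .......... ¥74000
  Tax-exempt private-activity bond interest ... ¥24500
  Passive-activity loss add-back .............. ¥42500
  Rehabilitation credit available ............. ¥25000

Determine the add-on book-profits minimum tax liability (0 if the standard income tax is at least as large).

Book-profits minimum tax:
  Adjusted income: ¥271500 + ¥74000 + ¥24500 + ¥42500 = ¥412500
  Less exemption ¥71000 → base ¥341500
  ¥341500 × 11% = ¥37565

Standard income tax:
  ¥99000 × 14% = ¥13860
  ¥168000 × 26% = ¥43680
  ¥4500 × 32% = ¥1440
  → ¥58980
  Less rehabilitation credit ¥25000 → ¥33980

Excess of book-profits minimum tax over standard income tax: ¥37565 − ¥33980 = ¥3585.

¥3585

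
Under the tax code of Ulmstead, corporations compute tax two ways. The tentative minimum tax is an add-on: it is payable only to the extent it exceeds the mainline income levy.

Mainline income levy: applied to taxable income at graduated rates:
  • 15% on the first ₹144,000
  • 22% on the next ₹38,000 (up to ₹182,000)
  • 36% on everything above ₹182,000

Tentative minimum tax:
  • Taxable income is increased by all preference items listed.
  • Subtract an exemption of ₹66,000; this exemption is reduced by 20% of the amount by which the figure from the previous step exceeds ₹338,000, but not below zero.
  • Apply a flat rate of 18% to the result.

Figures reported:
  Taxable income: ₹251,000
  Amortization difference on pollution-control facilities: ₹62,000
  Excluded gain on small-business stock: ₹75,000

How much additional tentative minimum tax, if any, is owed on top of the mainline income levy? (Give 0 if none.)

₹4,960

Tentative minimum tax:
  Adjusted income: ₹251,000 + ₹62,000 + ₹75,000 = ₹388,000
  Exemption: ₹66,000 − 20% × (₹388,000 − ₹338,000) = ₹66,000 − ₹10,000 = ₹56,000
  Base: ₹388,000 − ₹56,000 = ₹332,000
  ₹332,000 × 18% = ₹59,760

Mainline income levy:
  ₹144,000 × 15% = ₹21,600
  ₹38,000 × 22% = ₹8,360
  ₹69,000 × 36% = ₹24,840
  → ₹54,800

Excess of tentative minimum tax over mainline income levy: ₹59,760 − ₹54,800 = ₹4,960.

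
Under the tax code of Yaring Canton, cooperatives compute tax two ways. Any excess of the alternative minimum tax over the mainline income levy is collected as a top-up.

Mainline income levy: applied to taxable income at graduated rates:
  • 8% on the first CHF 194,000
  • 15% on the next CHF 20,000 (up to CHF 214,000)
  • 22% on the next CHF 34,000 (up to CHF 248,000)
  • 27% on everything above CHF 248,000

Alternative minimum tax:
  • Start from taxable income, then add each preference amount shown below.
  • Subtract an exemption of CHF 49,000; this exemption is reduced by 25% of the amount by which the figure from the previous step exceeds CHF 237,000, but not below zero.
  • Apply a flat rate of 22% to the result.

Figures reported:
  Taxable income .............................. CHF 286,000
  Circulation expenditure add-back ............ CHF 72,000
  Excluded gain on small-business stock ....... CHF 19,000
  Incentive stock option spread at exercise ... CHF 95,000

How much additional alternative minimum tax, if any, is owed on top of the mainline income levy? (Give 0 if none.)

CHF 67,580

Mainline income levy:
  CHF 194,000 × 8% = CHF 15,520
  CHF 20,000 × 15% = CHF 3,000
  CHF 34,000 × 22% = CHF 7,480
  CHF 38,000 × 27% = CHF 10,260
  → CHF 36,260

Alternative minimum tax:
  Adjusted income: CHF 286,000 + CHF 72,000 + CHF 19,000 + CHF 95,000 = CHF 472,000
  Exemption: 25% × (CHF 472,000 − CHF 237,000) = CHF 58,750 ≥ CHF 49,000, so the exemption is fully phased out
  Base: CHF 472,000 − CHF 0 = CHF 472,000
  CHF 472,000 × 22% = CHF 103,840

Excess of alternative minimum tax over mainline income levy: CHF 103,840 − CHF 36,260 = CHF 67,580.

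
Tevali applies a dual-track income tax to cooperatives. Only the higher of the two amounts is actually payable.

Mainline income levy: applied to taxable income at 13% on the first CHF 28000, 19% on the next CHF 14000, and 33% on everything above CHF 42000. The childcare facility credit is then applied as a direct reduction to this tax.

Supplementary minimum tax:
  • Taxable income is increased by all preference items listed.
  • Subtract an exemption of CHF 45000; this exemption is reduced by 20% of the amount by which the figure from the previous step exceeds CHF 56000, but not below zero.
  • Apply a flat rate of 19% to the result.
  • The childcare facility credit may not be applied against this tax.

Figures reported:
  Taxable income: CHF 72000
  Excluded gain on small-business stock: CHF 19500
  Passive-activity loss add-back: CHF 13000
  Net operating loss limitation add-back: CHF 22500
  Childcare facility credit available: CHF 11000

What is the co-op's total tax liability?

CHF 18278

Mainline income levy:
  CHF 28000 × 13% = CHF 3640
  CHF 14000 × 19% = CHF 2660
  CHF 30000 × 33% = CHF 9900
  → CHF 16200
  Less childcare facility credit CHF 11000 → CHF 5200

Supplementary minimum tax:
  Adjusted income: CHF 72000 + CHF 19500 + CHF 13000 + CHF 22500 = CHF 127000
  Exemption: CHF 45000 − 20% × (CHF 127000 − CHF 56000) = CHF 45000 − CHF 14200 = CHF 30800
  Base: CHF 127000 − CHF 30800 = CHF 96200
  CHF 96200 × 19% = CHF 18278

CHF 18278 > CHF 5200, so the supplementary minimum tax is the binding amount.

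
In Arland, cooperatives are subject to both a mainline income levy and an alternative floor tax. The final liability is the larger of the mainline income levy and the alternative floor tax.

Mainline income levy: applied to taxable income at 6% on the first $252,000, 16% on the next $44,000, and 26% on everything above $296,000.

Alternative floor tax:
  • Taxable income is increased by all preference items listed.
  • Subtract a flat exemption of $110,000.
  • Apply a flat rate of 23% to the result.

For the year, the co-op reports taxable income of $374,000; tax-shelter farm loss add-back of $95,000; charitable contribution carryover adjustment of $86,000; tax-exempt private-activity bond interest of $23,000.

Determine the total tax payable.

Mainline income levy:
  $252,000 × 6% = $15,120
  $44,000 × 16% = $7,040
  $78,000 × 26% = $20,280
  → $42,440

Alternative floor tax:
  Adjusted income: $374,000 + $95,000 + $86,000 + $23,000 = $578,000
  Less exemption $110,000 → base $468,000
  $468,000 × 23% = $107,640

$107,640 > $42,440, so the alternative floor tax is the binding amount.

$107,640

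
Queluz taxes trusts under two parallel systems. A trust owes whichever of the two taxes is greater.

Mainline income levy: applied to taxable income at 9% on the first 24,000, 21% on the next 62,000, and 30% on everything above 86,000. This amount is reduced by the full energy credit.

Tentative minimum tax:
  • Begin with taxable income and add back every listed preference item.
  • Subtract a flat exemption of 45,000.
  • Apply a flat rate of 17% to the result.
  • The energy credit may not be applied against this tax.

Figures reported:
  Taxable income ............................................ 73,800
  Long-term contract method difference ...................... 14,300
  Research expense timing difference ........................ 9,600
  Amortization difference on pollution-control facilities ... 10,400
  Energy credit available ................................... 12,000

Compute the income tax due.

Mainline income levy:
  24,000 × 9% = 2,160
  49,800 × 21% = 10,458
  → 12,618
  Less energy credit 12,000 → 618

Tentative minimum tax:
  Adjusted income: 73,800 + 14,300 + 9,600 + 10,400 = 108,100
  Less exemption 45,000 → base 63,100
  63,100 × 17% = 10,727

10,727 > 618, so the tentative minimum tax is the binding amount.

10,727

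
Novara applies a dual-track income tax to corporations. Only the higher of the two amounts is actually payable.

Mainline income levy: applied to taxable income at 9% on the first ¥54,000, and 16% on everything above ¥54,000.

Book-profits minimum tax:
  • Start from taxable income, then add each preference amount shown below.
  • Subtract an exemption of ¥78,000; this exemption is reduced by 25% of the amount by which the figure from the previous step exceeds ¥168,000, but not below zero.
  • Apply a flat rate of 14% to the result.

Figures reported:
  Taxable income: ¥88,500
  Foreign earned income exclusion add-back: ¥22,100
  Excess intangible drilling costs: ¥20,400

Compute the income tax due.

¥10,380

Book-profits minimum tax:
  Adjusted income: ¥88,500 + ¥22,100 + ¥20,400 = ¥131,000
  Exemption: ¥131,000 ≤ ¥168,000, so full ¥78,000 applies
  Base: ¥131,000 − ¥78,000 = ¥53,000
  ¥53,000 × 14% = ¥7,420

Mainline income levy:
  ¥54,000 × 9% = ¥4,860
  ¥34,500 × 16% = ¥5,520
  → ¥10,380

¥10,380 > ¥7,420, so the mainline income levy governs.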